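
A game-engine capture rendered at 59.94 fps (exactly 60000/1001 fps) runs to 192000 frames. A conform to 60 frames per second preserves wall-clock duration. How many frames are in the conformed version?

Target frames = source frames × (target rate / source rate) = 192000 × (60)/(60000/1001) = 192000 × 1001/1000 = 192192.

192192 frames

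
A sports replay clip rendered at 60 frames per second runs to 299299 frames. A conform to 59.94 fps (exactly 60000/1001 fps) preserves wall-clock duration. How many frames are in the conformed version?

299000 frames

Target frames = source frames × (target rate / source rate) = 299299 × (60000/1001)/(60) = 299299 × 1000/1001 = 299000.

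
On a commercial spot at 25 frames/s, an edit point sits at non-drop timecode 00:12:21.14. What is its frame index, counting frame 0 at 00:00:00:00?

Total seconds to the label: (0 × 3600 + 12 × 60 + 21) = 741.
Frame index = 741 × 25 + 14 = 18539.

frame 18539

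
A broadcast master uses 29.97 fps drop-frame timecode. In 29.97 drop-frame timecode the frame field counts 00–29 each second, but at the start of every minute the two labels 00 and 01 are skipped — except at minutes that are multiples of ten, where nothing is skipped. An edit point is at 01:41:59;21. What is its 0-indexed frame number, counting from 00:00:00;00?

Complete 10-minute blocks: 10, each 17982 frames → 179820.
Remaining 1 whole minute in the current block: 1800 + 0 × 1798 = 1800 frames.
Within the current minute: 59 × 30 + 21 − 2 = 1789 (labels ;00/;01 skipped at this minute). Total = 179820 + 1800 + 1789 = 183409.

183409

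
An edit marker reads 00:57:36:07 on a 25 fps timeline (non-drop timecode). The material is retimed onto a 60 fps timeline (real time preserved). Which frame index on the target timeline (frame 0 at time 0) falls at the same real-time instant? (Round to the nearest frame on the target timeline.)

Source frame index: (0×3600 + 57×60 + 36) × 25 + 7 = 86407.
Real time: 86407 / (25) = 86407/25 s.
Target frame: (86407/25) × (60) = 1036884/5 ≈ 207376.800 → 207377.

frame 207377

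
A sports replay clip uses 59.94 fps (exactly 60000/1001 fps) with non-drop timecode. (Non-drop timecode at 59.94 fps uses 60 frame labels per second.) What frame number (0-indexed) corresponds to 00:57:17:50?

Total seconds to the label: (0 × 3600 + 57 × 60 + 17) = 3437.
Frame index = 3437 × 60 + 50 = 206270.

frame 206270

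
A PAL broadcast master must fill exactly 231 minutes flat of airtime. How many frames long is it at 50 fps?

693000 frames

231 min = 13860 s.
Frames = 13860 × 50 = 693000.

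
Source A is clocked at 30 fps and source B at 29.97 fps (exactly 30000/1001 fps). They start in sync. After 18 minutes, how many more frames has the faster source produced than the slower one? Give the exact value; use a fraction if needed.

32400/1001 frames

18 min = 1080 s.
A emits 30 × 1080 = 32400 frames; B emits 30000/1001 × 1080 = 32400000/1001.
Difference = 32400/1001 frames (≈ 32.3676); B is behind A.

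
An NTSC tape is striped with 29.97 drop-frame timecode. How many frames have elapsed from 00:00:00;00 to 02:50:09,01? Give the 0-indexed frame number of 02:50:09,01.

305965

As if non-drop at 30 labels/s: (2 × 3600 + 50 × 60 + 9) × 30 + 1 = 306271.
Minute boundaries passed: 170; those not divisible by 10: 170 − 17 = 153; dropped labels = 2 × 153 = 306.
Actual frame index = 306271 − 306 = 305965.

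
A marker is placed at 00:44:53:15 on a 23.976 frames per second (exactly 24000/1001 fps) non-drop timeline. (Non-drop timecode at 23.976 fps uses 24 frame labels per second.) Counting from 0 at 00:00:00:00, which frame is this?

frame 64647

Total seconds to the label: (0 × 3600 + 44 × 60 + 53) = 2693.
Frame index = 2693 × 24 + 15 = 64647.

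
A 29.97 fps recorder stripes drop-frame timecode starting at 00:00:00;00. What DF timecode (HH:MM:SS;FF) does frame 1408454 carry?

Ten DF minutes hold 17982 frames, so frame 1408454 lies in block 78 (frames 1402596–1420577) with 5858 frames into that block.
The block's first minute is 1800 frames and the rest 1798 each; 5858 frames reaches minute 3, so 78 × 18 + 3 × 2 = 1410 labels have been skipped so far.
Adding those back, label number 1408454 + 1410 = 1409864 at 30 labels/s is 46995 s + 14 f = 13 h 3 min 15 s frame 14, i.e. 13:03:15;14.

13:03:15;14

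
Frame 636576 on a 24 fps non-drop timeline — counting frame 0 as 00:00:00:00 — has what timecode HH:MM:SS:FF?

07:22:04:00

636576 ÷ 24 = 26524 full seconds, remainder 0 frames.
26524 s = 7 h 22 min 4 s.
Timecode: 07:22:04:00.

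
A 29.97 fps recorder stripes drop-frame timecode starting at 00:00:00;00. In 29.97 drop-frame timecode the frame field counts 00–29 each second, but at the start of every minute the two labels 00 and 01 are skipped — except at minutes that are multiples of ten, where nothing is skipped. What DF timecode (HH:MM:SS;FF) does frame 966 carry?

Ten DF minutes hold 17982 frames, so frame 966 lies in block 0 (frames 0–17981) with 966 frames into that block.
The block's first minute is 1800 frames and the rest 1798 each; 966 frames reaches minute 0, so 0 × 18 + 0 × 2 = 0 labels have been skipped so far.
Adding those back, label number 966 + 0 = 966 at 30 labels/s is 32 s + 6 f = 0 h 0 min 32 s frame 6, i.e. 00:00:32;06.

00:00:32;06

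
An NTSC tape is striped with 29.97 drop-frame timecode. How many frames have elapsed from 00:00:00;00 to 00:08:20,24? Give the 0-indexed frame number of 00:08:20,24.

15008

As if non-drop at 30 labels/s: (0 × 3600 + 8 × 60 + 20) × 30 + 24 = 15024.
Minute boundaries passed: 8; those not divisible by 10: 8 − 0 = 8; dropped labels = 2 × 8 = 16.
Actual frame index = 15024 − 16 = 15008.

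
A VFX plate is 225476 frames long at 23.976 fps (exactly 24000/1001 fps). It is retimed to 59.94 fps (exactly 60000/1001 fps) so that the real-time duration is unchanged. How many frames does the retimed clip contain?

563690 frames

Target frames = source frames × (target rate / source rate) = 225476 × (60000/1001)/(24000/1001) = 225476 × 5/2 = 563690.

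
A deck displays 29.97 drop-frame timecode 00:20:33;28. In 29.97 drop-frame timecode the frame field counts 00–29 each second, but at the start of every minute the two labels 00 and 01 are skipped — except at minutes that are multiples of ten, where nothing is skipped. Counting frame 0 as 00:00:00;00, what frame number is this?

As if non-drop at 30 labels/s: (0 × 3600 + 20 × 60 + 33) × 30 + 28 = 37018.
Minute boundaries passed: 20; those not divisible by 10: 20 − 2 = 18; dropped labels = 2 × 18 = 36.
Actual frame index = 37018 − 36 = 36982.

36982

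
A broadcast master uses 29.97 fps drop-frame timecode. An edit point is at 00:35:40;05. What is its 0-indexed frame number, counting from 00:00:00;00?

As if non-drop at 30 labels/s: (0 × 3600 + 35 × 60 + 40) × 30 + 5 = 64205.
Minute boundaries passed: 35; those not divisible by 10: 35 − 3 = 32; dropped labels = 2 × 32 = 64.
Actual frame index = 64205 − 64 = 64141.

64141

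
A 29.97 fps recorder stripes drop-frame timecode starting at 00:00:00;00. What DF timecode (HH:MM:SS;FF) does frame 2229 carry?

Each 10-minute DF block holds 10 × 60 × 30 − 9 × 2 = 17982 frames. 2229 ÷ 17982 → 0 full blocks, remainder 2229.
Within the partial block the first minute is 1800 frames and each further minute 1798, so 1 further minute boundary passed. Total skipped labels = 18 × 0 + 2 × 1 = 2.
Non-drop label index = 2229 + 2 = 2231; at 30 labels/s that is 00:01:14:11, i.e. DF 00:01:14;11.

00:01:14;11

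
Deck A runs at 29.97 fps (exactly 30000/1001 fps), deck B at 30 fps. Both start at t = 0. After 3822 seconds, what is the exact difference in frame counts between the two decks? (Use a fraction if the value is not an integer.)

A emits 30000/1001 × 3822 = 1260000/11 frames; B emits 30 × 3822 = 114660.
Difference = 1260/11 frames (≈ 114.5455); B is ahead of A.

1260/11 frames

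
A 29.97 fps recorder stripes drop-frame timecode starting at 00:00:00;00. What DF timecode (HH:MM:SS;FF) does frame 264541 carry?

Ten DF minutes hold 17982 frames, so frame 264541 lies in block 14 (frames 251748–269729) with 12793 frames into that block.
The block's first minute is 1800 frames and the rest 1798 each; 12793 frames reaches minute 7, so 14 × 18 + 7 × 2 = 266 labels have been skipped so far.
Adding those back, label number 264541 + 266 = 264807 at 30 labels/s is 8826 s + 27 f = 2 h 27 min 6 s frame 27, i.e. 02:27:06;27.

02:27:06;27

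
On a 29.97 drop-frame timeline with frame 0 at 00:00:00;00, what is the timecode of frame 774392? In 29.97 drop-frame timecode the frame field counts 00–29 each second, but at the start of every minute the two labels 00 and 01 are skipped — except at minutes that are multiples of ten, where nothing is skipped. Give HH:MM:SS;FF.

07:10:38;26

Ten DF minutes hold 17982 frames, so frame 774392 lies in block 43 (frames 773226–791207) with 1166 frames into that block.
The block's first minute is 1800 frames and the rest 1798 each; 1166 frames reaches minute 0, so 43 × 18 + 0 × 2 = 774 labels have been skipped so far.
Adding those back, label number 774392 + 774 = 775166 at 30 labels/s is 25838 s + 26 f = 7 h 10 min 38 s frame 26, i.e. 07:10:38;26.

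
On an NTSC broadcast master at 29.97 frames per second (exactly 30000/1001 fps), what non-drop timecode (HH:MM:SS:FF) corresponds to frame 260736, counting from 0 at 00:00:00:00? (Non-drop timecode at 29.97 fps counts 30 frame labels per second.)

260736 ÷ 30 = 8691 full seconds, remainder 6 frames.
8691 s = 2 h 24 min 51 s.
Timecode: 02:24:51:06.

02:24:51:06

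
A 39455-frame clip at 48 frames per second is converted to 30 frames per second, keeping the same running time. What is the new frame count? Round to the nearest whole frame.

Frames at target rate = 39455 × (30) / (48) = 197275/8 ≈ 24659.375.
Nearest whole frame: 24659.

24659 frames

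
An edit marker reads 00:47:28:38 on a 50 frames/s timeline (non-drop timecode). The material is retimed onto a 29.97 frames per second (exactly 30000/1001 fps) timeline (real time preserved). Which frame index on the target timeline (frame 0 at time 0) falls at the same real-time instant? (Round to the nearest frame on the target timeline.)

frame 85377

Source frame index: (0×3600 + 47×60 + 28) × 50 + 38 = 142438.
Real time: 142438 / (50) = 71219/25 s.
Target frame: (71219/25) × (30000/1001) = 85462800/1001 ≈ 85377.423 → 85377.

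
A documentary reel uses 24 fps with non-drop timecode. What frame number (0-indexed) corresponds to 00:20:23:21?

frame 29373

Total seconds to the label: (0 × 3600 + 20 × 60 + 23) = 1223.
Frame index = 1223 × 24 + 21 = 29373.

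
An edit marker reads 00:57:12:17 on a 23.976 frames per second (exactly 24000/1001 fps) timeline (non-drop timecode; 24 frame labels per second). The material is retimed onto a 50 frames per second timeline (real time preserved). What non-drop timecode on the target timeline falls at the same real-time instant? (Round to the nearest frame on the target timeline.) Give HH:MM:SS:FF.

Source frame index: (0×3600 + 57×60 + 12) × 24 + 17 = 82385.
Real time: 82385 / (24000/1001) = 16493477/4800 s.
Target frame: (16493477/4800) × (50) = 16493477/96 ≈ 171807.052 → 171807.
At 50 labels/s: frame 171807 → 00:57:16:07.

00:57:16:07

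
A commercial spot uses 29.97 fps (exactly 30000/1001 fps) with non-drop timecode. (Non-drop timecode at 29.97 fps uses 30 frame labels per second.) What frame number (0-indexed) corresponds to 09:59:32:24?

Total seconds to the label: (9 × 3600 + 59 × 60 + 32) = 35972.
Frame index = 35972 × 30 + 24 = 1079184.

1079184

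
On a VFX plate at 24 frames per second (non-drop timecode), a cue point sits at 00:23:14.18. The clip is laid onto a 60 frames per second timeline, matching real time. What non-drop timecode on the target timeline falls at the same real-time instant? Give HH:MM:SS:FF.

Source frame index: (0×3600 + 23×60 + 14) × 24 + 18 = 33474.
Real time: 33474 / (24) = 5579/4 s.
Target frame: (5579/4) × (60) = 83685.
At 60 labels/s: frame 83685 → 00:23:14:45.

00:23:14:45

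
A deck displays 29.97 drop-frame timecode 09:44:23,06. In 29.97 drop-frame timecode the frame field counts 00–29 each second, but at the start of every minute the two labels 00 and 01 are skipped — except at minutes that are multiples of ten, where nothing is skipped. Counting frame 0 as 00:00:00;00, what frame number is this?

Complete 10-minute blocks: 58, each 17982 frames → 1042956.
Remaining 4 whole minutes in the current block: 1800 + 3 × 1798 = 7194 frames.
Within the current minute: 23 × 30 + 6 − 2 = 694 (labels ;00/;01 skipped at this minute). Total = 1042956 + 7194 + 694 = 1050844.

1050844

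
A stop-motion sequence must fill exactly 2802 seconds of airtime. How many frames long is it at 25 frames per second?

70050 frames

Frames = 2802 × 25 = 70050.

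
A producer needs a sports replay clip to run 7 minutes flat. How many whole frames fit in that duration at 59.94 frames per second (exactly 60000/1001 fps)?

7 min = 420 s.
Frames = 420 × 60000/1001 = 3600000/143 ≈ 25174.8252.
Complete frames: 25174.

25174 frames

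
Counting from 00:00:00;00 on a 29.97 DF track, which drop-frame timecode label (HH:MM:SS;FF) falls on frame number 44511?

Each 10-minute DF block holds 10 × 60 × 30 − 9 × 2 = 17982 frames. 44511 ÷ 17982 → 2 full blocks, remainder 8547.
Within the partial block the first minute is 1800 frames and each further minute 1798, so 4 further minute boundaries passed. Total skipped labels = 18 × 2 + 2 × 4 = 44.
Non-drop label index = 44511 + 44 = 44555; at 30 labels/s that is 00:24:45:05, i.e. DF 00:24:45;05.

00:24:45;05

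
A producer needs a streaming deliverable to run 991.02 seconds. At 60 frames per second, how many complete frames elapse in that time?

59461 frames

Frames = 991.02 × 60 = 297306/5 ≈ 59461.2000.
Complete frames: 59461.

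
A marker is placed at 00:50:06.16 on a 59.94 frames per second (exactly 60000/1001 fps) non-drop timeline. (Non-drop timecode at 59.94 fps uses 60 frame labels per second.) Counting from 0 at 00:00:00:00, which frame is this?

frame 180376

Total seconds to the label: (0 × 3600 + 50 × 60 + 6) = 3006.
Frame index = 3006 × 60 + 16 = 180376.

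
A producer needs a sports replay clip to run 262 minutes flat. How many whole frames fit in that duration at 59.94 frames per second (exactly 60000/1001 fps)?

942257 frames

262 min = 15720 s.
Frames = 15720 × 60000/1001 = 943200000/1001 ≈ 942257.7423.
Complete frames: 942257.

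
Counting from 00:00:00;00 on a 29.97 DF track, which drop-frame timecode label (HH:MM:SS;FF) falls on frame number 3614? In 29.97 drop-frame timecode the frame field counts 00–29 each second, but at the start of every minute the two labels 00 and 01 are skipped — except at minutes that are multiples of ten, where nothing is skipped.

00:02:00;18

Ten DF minutes hold 17982 frames, so frame 3614 lies in block 0 (frames 0–17981) with 3614 frames into that block.
The block's first minute is 1800 frames and the rest 1798 each; 3614 frames reaches minute 2, so 0 × 18 + 2 × 2 = 4 labels have been skipped so far.
Adding those back, label number 3614 + 4 = 3618 at 30 labels/s is 120 s + 18 f = 0 h 2 min 0 s frame 18, i.e. 00:02:00;18.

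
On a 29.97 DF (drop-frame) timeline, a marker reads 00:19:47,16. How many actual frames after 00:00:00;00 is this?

35590

As if non-drop at 30 labels/s: (0 × 3600 + 19 × 60 + 47) × 30 + 16 = 35626.
Minute boundaries passed: 19; those not divisible by 10: 19 − 1 = 18; dropped labels = 2 × 18 = 36.
Actual frame index = 35626 − 36 = 35590.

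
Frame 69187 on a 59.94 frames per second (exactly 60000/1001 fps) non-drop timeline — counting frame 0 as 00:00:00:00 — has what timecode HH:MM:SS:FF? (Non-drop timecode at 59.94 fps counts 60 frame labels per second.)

69187 ÷ 60 = 1153 full seconds, remainder 7 frames.
1153 s = 0 h 19 min 13 s.
Timecode: 00:19:13:07.

00:19:13:07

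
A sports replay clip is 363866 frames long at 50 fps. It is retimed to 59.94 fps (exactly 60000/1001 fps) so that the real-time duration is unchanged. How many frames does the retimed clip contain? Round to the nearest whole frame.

Frames at target rate = 363866 × (60000/1001) / (50) = 436639200/1001 ≈ 436202.997.
Nearest whole frame: 436203.

436203 frames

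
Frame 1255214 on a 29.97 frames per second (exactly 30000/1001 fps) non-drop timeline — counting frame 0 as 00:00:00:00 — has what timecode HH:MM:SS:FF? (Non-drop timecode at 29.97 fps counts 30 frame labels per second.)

11:37:20:14

1255214 ÷ 30 = 41840 full seconds, remainder 14 frames.
41840 s = 11 h 37 min 20 s.
Timecode: 11:37:20:14.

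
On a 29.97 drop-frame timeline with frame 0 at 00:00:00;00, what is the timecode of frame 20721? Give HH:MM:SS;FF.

00:11:31;11

Each 10-minute DF block holds 10 × 60 × 30 − 9 × 2 = 17982 frames. 20721 ÷ 17982 → 1 full block, remainder 2739.
Within the partial block the first minute is 1800 frames and each further minute 1798, so 1 further minute boundary passed. Total skipped labels = 18 × 1 + 2 × 1 = 20.
Non-drop label index = 20721 + 20 = 20741; at 30 labels/s that is 00:11:31:11, i.e. DF 00:11:31;11.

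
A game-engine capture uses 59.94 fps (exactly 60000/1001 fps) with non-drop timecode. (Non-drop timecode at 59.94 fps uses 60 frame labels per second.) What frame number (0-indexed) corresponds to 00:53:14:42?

frame 191682

Total seconds to the label: (0 × 3600 + 53 × 60 + 14) = 3194.
Frame index = 3194 × 60 + 42 = 191682.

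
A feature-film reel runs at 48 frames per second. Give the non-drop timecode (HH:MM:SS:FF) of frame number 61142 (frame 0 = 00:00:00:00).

61142 ÷ 48 = 1273 full seconds, remainder 38 frames.
1273 s = 0 h 21 min 13 s.
Timecode: 00:21:13:38.

00:21:13:38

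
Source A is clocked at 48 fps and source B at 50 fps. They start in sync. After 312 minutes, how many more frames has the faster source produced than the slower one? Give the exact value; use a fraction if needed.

312 min = 18720 s.
A emits 48 × 18720 = 898560 frames; B emits 50 × 18720 = 936000.
Difference = 37440 frames; B is ahead of A.

37440 frames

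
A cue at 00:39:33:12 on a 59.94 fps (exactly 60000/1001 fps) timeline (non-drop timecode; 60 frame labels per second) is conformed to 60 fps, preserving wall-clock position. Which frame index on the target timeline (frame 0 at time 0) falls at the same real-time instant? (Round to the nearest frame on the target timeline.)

frame 142534

Source frame index: (0×3600 + 39×60 + 33) × 60 + 12 = 142392.
Real time: 142392 / (60000/1001) = 5938933/2500 s.
Target frame: (5938933/2500) × (60) = 17816799/125 ≈ 142534.392 → 142534.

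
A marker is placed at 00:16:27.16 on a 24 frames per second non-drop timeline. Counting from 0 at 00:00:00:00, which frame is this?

Total seconds to the label: (0 × 3600 + 16 × 60 + 27) = 987.
Frame index = 987 × 24 + 16 = 23704.

frame 23704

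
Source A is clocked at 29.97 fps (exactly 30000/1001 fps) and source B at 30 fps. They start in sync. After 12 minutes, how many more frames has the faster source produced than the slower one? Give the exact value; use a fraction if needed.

12 min = 720 s.
A emits 30000/1001 × 720 = 21600000/1001 frames; B emits 30 × 720 = 21600.
Difference = 21600/1001 frames (≈ 21.5784); B is ahead of A.

21600/1001 frames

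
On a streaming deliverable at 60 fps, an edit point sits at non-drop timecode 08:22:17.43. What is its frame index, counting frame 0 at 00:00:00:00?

Total seconds to the label: (8 × 3600 + 22 × 60 + 17) = 30137.
Frame index = 30137 × 60 + 43 = 1808263.

frame 1808263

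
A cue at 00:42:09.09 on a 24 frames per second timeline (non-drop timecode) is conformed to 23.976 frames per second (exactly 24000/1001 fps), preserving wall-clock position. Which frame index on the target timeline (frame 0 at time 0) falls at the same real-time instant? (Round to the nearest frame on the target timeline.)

Source frame index: (0×3600 + 42×60 + 9) × 24 + 9 = 60705.
Real time: 60705 / (24) = 20235/8 s.
Target frame: (20235/8) × (24000/1001) = 60705000/1001 ≈ 60644.356 → 60644.

frame 60644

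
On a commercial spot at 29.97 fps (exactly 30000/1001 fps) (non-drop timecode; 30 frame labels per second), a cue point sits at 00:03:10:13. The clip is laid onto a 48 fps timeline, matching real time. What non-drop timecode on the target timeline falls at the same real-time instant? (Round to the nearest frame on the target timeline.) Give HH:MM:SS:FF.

Source frame index: (0×3600 + 3×60 + 10) × 30 + 13 = 5713.
Real time: 5713 / (30000/1001) = 5718713/30000 s.
Target frame: (5718713/30000) × (48) = 5718713/625 ≈ 9149.941 → 9150.
At 48 labels/s: frame 9150 → 00:03:10:30.

00:03:10:30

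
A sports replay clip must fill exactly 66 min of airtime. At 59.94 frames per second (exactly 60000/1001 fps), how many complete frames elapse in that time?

237362 frames

66 min = 3960 s.
Frames = 3960 × 60000/1001 = 21600000/91 ≈ 237362.6374.
Complete frames: 237362.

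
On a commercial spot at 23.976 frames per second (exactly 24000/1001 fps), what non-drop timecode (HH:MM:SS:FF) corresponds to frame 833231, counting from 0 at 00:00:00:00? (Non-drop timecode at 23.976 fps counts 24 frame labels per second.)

833231 ÷ 24 = 34717 full seconds, remainder 23 frames.
34717 s = 9 h 38 min 37 s.
Timecode: 09:38:37:23.

09:38:37:23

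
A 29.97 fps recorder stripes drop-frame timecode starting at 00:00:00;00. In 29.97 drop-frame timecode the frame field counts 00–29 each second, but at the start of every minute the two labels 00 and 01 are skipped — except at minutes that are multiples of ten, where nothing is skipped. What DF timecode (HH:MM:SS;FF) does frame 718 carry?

00:00:23;28

Ten DF minutes hold 17982 frames, so frame 718 lies in block 0 (frames 0–17981) with 718 frames into that block.
The block's first minute is 1800 frames and the rest 1798 each; 718 frames reaches minute 0, so 0 × 18 + 0 × 2 = 0 labels have been skipped so far.
Adding those back, label number 718 + 0 = 718 at 30 labels/s is 23 s + 28 f = 0 h 0 min 23 s frame 28, i.e. 00:00:23;28.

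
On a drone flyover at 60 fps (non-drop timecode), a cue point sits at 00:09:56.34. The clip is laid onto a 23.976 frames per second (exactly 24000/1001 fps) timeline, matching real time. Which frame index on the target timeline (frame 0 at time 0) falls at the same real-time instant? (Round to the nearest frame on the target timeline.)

Source frame index: (0×3600 + 9×60 + 56) × 60 + 34 = 35794.
Real time: 35794 / (60) = 17897/30 s.
Target frame: (17897/30) × (24000/1001) = 1301600/91 ≈ 14303.297 → 14303.

frame 14303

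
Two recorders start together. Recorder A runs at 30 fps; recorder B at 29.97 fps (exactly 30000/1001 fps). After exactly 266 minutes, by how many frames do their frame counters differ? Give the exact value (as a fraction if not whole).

266 min = 15960 s.
A emits 30 × 15960 = 478800 frames; B emits 30000/1001 × 15960 = 68400000/143.
Difference = 68400/143 frames (≈ 478.3217); B is behind A.

68400/143 frames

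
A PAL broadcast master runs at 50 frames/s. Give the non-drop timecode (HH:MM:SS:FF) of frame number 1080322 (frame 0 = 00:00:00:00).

06:00:06:22

1080322 ÷ 50 = 21606 full seconds, remainder 22 frames.
21606 s = 6 h 0 min 6 s.
Timecode: 06:00:06:22.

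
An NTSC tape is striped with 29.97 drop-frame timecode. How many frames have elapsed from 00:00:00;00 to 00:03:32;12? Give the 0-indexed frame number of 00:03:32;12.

As if non-drop at 30 labels/s: (0 × 3600 + 3 × 60 + 32) × 30 + 12 = 6372.
Minute boundaries passed: 3; those not divisible by 10: 3 − 0 = 3; dropped labels = 2 × 3 = 6.
Actual frame index = 6372 − 6 = 6366.

6366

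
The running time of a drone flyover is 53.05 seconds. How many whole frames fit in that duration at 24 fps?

Frames = 53.05 × 24 = 6366/5 ≈ 1273.2000.
Complete frames: 1273.

1273 frames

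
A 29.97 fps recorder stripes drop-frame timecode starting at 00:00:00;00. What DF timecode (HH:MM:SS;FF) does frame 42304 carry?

Ten DF minutes hold 17982 frames, so frame 42304 lies in block 2 (frames 35964–53945) with 6340 frames into that block.
The block's first minute is 1800 frames and the rest 1798 each; 6340 frames reaches minute 3, so 2 × 18 + 3 × 2 = 42 labels have been skipped so far.
Adding those back, label number 42304 + 42 = 42346 at 30 labels/s is 1411 s + 16 f = 0 h 23 min 31 s frame 16, i.e. 00:23:31;16.

00:23:31;16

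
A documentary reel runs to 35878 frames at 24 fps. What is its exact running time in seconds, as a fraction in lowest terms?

Running time = 35878 ÷ (24) = 35878 × 1/24 = 17939/12 s.

17939/12 seconds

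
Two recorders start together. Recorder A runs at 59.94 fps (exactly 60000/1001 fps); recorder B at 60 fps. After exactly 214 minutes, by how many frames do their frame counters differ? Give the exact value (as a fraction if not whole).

214 min = 12840 s.
A emits 60000/1001 × 12840 = 770400000/1001 frames; B emits 60 × 12840 = 770400.
Difference = 770400/1001 frames (≈ 769.6304); B is ahead of A.

770400/1001 frames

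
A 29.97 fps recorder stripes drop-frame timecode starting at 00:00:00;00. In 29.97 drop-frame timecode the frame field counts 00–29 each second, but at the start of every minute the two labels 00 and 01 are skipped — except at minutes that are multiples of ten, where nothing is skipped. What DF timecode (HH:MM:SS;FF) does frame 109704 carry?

01:01:00;14

Ten DF minutes hold 17982 frames, so frame 109704 lies in block 6 (frames 107892–125873) with 1812 frames into that block.
The block's first minute is 1800 frames and the rest 1798 each; 1812 frames reaches minute 1, so 6 × 18 + 1 × 2 = 110 labels have been skipped so far.
Adding those back, label number 109704 + 110 = 109814 at 30 labels/s is 3660 s + 14 f = 1 h 1 min 0 s frame 14, i.e. 01:01:00;14.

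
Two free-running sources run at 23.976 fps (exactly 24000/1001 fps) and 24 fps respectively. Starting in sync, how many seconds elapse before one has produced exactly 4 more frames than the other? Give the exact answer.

1001/6 seconds

The gap grows by |24 − 24000/1001| = 24/1001 frames per second.
Time for a 4-frame gap: 4 ÷ (24/1001) = 1001/6 s.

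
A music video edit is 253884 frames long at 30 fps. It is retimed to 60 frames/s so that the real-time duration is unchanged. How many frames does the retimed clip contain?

507768 frames

Target frames = source frames × (target rate / source rate) = 253884 × (60)/(30) = 253884 × 2 = 507768.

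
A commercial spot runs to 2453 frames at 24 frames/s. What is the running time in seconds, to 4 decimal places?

102.2083 seconds

Running time = 2453 × 1/24 = 2453/24 s ≈ 102.2083 s.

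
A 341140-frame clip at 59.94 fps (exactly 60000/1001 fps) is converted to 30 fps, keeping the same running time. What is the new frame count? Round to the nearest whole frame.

Frames at target rate = 341140 × (30) / (60000/1001) = 17074057/100 ≈ 170740.570.
Nearest whole frame: 170741.

170741 frames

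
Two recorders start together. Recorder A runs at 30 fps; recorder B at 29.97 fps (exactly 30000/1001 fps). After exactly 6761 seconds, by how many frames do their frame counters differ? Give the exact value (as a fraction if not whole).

202830/1001 frames

A emits 30 × 6761 = 202830 frames; B emits 30000/1001 × 6761 = 202830000/1001.
Difference = 202830/1001 frames (≈ 202.6274); B is behind A.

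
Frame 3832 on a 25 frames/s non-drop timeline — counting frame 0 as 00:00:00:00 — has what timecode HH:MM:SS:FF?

3832 ÷ 25 = 153 full seconds, remainder 7 frames.
153 s = 0 h 2 min 33 s.
Timecode: 00:02:33:07.

00:02:33:07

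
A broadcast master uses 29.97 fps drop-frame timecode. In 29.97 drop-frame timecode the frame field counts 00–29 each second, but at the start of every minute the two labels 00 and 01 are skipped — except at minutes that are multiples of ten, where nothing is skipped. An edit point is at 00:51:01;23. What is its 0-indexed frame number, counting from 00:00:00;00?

91761

As if non-drop at 30 labels/s: (0 × 3600 + 51 × 60 + 1) × 30 + 23 = 91853.
Minute boundaries passed: 51; those not divisible by 10: 51 − 5 = 46; dropped labels = 2 × 46 = 92.
Actual frame index = 91853 − 92 = 91761.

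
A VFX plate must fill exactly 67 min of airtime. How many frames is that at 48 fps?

67 min = 4020 s.
Frames = 4020 × 48 = 192960.

192960 frames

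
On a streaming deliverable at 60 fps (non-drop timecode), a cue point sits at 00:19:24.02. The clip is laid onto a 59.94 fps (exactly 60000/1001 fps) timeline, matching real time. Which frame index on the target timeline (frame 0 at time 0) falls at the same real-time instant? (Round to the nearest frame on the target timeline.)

frame 69772

Source frame index: (0×3600 + 19×60 + 24) × 60 + 2 = 69842.
Real time: 69842 / (60) = 34921/30 s.
Target frame: (34921/30) × (60000/1001) = 69842000/1001 ≈ 69772.228 → 69772.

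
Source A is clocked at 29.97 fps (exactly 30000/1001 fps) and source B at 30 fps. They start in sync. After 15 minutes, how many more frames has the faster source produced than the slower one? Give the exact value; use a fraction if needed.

27000/1001 frames

15 min = 900 s.
A emits 30000/1001 × 900 = 27000000/1001 frames; B emits 30 × 900 = 27000.
Difference = 27000/1001 frames (≈ 26.9730); B is ahead of A.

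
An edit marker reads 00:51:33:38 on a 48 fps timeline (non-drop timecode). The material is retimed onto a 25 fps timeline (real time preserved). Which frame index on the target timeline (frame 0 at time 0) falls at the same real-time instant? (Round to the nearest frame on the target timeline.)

frame 77345

Source frame index: (0×3600 + 51×60 + 33) × 48 + 38 = 148502.
Real time: 148502 / (48) = 74251/24 s.
Target frame: (74251/24) × (25) = 1856275/24 ≈ 77344.792 → 77345.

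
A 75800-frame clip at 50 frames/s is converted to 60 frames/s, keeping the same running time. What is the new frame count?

90960 frames

Target frames = source frames × (target rate / source rate) = 75800 × (60)/(50) = 75800 × 6/5 = 90960.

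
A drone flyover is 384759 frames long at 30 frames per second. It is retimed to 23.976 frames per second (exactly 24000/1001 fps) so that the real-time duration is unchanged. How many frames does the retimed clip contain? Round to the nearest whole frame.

Frames at target rate = 384759 × (24000/1001) / (30) = 307807200/1001 ≈ 307499.700.
Nearest whole frame: 307500.

307500 frames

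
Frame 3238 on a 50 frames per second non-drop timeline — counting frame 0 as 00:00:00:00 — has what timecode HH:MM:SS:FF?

3238 ÷ 50 = 64 full seconds, remainder 38 frames.
64 s = 0 h 1 min 4 s.
Timecode: 00:01:04:38.

00:01:04:38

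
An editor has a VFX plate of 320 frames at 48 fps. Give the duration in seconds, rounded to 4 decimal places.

Running time = 320 × 1/48 = 20/3 s ≈ 6.6667 s.

6.6667 seconds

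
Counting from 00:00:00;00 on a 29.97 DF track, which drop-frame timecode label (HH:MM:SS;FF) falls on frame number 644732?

Each 10-minute DF block holds 10 × 60 × 30 − 9 × 2 = 17982 frames. 644732 ÷ 17982 → 35 full blocks, remainder 15362.
Within the partial block the first minute is 1800 frames and each further minute 1798, so 8 further minute boundaries passed. Total skipped labels = 18 × 35 + 2 × 8 = 646.
Non-drop label index = 644732 + 646 = 645378; at 30 labels/s that is 05:58:32:18, i.e. DF 05:58:32;18.

05:58:32;18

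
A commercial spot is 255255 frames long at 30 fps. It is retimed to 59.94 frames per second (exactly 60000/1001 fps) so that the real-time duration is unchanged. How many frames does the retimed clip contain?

Target frames = source frames × (target rate / source rate) = 255255 × (60000/1001)/(30) = 255255 × 2000/1001 = 510000.

510000 frames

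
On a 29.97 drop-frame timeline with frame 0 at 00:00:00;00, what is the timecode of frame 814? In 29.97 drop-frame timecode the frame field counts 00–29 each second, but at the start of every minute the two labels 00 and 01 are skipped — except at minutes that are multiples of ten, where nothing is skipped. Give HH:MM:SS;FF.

Each 10-minute DF block holds 10 × 60 × 30 − 9 × 2 = 17982 frames. 814 ÷ 17982 → 0 full blocks, remainder 814.
Within the partial block the first minute is 1800 frames and each further minute 1798, so 0 further minute boundaries passed. Total skipped labels = 18 × 0 + 2 × 0 = 0.
Non-drop label index = 814 + 0 = 814; at 30 labels/s that is 00:00:27:04, i.e. DF 00:00:27;04.

00:00:27;04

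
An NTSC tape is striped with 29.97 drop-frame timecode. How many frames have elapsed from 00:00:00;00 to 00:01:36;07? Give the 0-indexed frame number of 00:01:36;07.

2885

As if non-drop at 30 labels/s: (0 × 3600 + 1 × 60 + 36) × 30 + 7 = 2887.
Minute boundaries passed: 1; those not divisible by 10: 1 − 0 = 1; dropped labels = 2 × 1 = 2.
Actual frame index = 2887 − 2 = 2885.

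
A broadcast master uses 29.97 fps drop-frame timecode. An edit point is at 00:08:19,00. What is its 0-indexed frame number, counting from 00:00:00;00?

As if non-drop at 30 labels/s: (0 × 3600 + 8 × 60 + 19) × 30 + 0 = 14970.
Minute boundaries passed: 8; those not divisible by 10: 8 − 0 = 8; dropped labels = 2 × 8 = 16.
Actual frame index = 14970 − 16 = 14954.

14954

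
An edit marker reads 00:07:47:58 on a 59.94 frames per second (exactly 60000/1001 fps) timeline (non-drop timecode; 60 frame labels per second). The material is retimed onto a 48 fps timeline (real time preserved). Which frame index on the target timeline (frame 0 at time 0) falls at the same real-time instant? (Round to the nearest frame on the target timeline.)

Source frame index: (0×3600 + 7×60 + 47) × 60 + 58 = 28078.
Real time: 28078 / (60000/1001) = 14053039/30000 s.
Target frame: (14053039/30000) × (48) = 14053039/625 ≈ 22484.862 → 22485.

frame 22485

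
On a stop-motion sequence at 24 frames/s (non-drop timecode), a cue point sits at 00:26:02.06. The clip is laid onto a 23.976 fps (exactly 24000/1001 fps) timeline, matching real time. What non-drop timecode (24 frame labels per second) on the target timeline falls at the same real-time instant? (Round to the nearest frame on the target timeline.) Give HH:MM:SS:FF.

00:26:00:17

Source frame index: (0×3600 + 26×60 + 2) × 24 + 6 = 37494.
Real time: 37494 / (24) = 6249/4 s.
Target frame: (6249/4) × (24000/1001) = 37494000/1001 ≈ 37456.543 → 37457.
At 24 labels/s: frame 37457 → 00:26:00:17.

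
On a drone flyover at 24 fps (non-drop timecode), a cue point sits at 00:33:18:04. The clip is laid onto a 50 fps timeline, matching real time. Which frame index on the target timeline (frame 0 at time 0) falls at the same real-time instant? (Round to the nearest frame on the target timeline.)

Source frame index: (0×3600 + 33×60 + 18) × 24 + 4 = 47956.
Real time: 47956 / (24) = 11989/6 s.
Target frame: (11989/6) × (50) = 299725/3 ≈ 99908.333 → 99908.

frame 99908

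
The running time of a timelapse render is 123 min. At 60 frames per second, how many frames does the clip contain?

123 min = 7380 s.
Frames = 7380 × 60 = 442800.

442800 frames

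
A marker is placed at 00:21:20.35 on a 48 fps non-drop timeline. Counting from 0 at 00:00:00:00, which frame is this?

61475

Total seconds to the label: (0 × 3600 + 21 × 60 + 20) = 1280.
Frame index = 1280 × 48 + 35 = 61475.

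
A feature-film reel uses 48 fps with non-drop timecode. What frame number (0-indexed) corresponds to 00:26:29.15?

76287

Total seconds to the label: (0 × 3600 + 26 × 60 + 29) = 1589.
Frame index = 1589 × 48 + 15 = 76287.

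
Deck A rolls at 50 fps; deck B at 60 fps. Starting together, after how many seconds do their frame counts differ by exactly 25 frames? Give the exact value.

2.5 seconds

The gap grows by |60 − 50| = 10 frames per second.
Time for a 25-frame gap: 25 ÷ (10) = 2.5 s.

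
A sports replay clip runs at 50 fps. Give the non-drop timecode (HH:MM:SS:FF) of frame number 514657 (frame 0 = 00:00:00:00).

02:51:33:07

514657 ÷ 50 = 10293 full seconds, remainder 7 frames.
10293 s = 2 h 51 min 33 s.
Timecode: 02:51:33:07.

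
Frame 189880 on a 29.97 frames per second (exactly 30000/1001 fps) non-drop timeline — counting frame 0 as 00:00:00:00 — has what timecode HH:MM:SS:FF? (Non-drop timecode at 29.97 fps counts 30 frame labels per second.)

01:45:29:10

189880 ÷ 30 = 6329 full seconds, remainder 10 frames.
6329 s = 1 h 45 min 29 s.
Timecode: 01:45:29:10.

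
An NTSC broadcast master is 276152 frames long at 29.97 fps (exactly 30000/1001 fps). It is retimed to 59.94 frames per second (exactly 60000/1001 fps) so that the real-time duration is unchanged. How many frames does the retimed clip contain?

Target frames = source frames × (target rate / source rate) = 276152 × (60000/1001)/(30000/1001) = 276152 × 2 = 552304.

552304 frames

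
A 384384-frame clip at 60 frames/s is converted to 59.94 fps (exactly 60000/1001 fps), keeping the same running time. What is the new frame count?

384000 frames

Target frames = source frames × (target rate / source rate) = 384384 × (60000/1001)/(60) = 384384 × 1000/1001 = 384000.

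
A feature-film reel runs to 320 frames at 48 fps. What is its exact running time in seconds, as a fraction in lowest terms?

Running time = 320 ÷ (48) = 320 × 1/48 = 20/3 s.

20/3 seconds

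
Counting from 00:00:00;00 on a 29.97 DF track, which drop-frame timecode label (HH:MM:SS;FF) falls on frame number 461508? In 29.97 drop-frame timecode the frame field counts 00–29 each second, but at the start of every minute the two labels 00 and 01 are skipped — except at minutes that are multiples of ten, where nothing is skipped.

Ten DF minutes hold 17982 frames, so frame 461508 lies in block 25 (frames 449550–467531) with 11958 frames into that block.
The block's first minute is 1800 frames and the rest 1798 each; 11958 frames reaches minute 6, so 25 × 18 + 6 × 2 = 462 labels have been skipped so far.
Adding those back, label number 461508 + 462 = 461970 at 30 labels/s is 15399 s + 0 f = 4 h 16 min 39 s frame 0, i.e. 04:16:39;00.

04:16:39;00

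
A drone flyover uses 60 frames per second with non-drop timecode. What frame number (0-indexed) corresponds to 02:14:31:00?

frame 484260

Total seconds to the label: (2 × 3600 + 14 × 60 + 31) = 8071.
Frame index = 8071 × 60 + 0 = 484260.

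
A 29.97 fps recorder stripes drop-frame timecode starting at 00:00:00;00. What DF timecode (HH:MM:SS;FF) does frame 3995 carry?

Each 10-minute DF block holds 10 × 60 × 30 − 9 × 2 = 17982 frames. 3995 ÷ 17982 → 0 full blocks, remainder 3995.
Within the partial block the first minute is 1800 frames and each further minute 1798, so 2 further minute boundaries passed. Total skipped labels = 18 × 0 + 2 × 2 = 4.
Non-drop label index = 3995 + 4 = 3999; at 30 labels/s that is 00:02:13:09, i.e. DF 00:02:13;09.

00:02:13;09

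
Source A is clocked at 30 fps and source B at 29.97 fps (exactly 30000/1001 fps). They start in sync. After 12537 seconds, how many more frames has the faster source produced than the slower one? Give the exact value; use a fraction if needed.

53730/143 frames

A emits 30 × 12537 = 376110 frames; B emits 30000/1001 × 12537 = 53730000/143.
Difference = 53730/143 frames (≈ 375.7343); B is behind A.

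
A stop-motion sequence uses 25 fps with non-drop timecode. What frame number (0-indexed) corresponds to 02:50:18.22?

Total seconds to the label: (2 × 3600 + 50 × 60 + 18) = 10218.
Frame index = 10218 × 25 + 22 = 255472.

255472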